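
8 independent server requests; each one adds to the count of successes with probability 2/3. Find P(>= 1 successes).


P(at least one) = 1 - P(none)
P(none) = (1 - 2/3)^8 = (1/3)^8 = 1/6561
P(at least one) = 1 - 1/6561 = 6560/6561

6560/6561


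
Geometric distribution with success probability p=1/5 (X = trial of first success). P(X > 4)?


P(X > 4) = P(first 4 trials all fail) = (1-p)^4 = (4/5)^4 = 256/625

256/625


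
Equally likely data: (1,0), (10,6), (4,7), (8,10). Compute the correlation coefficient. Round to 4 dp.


Cov(X,Y) = 8.9375, Var(X) = 12.1875, Var(Y) = 13.1875
rho = Cov/(sqrt(VarX)*sqrt(VarY)) = 0.7050

0.7050


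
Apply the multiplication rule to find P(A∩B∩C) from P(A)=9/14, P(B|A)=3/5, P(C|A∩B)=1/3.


P(A∩B∩C) = P(A) * P(B|A) * P(C|A∩B)
= 9/14 * 3/5 * 1/3
= 27/70 * 1/3 = 9/70

9/70


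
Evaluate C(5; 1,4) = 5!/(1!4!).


5! = 120
Denominator: 1!=1 * 4!=24
Coefficient = 120 / 24 = 5

5


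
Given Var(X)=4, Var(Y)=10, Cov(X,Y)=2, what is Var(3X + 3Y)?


Var(3X + 3Y) = 3^2*Var(X) + 3^2*Var(Y) + 2*3*3*Cov(X,Y)
= 9*4 + 9*10 + 18*2
= 36 + 90 + 36 = 162

162


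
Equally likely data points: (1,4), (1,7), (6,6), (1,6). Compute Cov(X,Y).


E[X]=9/4, E[Y]=23/4, E[XY]=53/4
Cov(X,Y) = E[XY] - E[X]E[Y] = 53/4 - 9/4*23/4 = 5/16

5/16


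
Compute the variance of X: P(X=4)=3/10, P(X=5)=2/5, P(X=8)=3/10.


E[X] = 28/5, E[X^2] = 34
Var(X) = E[X^2] - (E[X])^2 = 34 - (28/5)^2 = 66/25

66/25


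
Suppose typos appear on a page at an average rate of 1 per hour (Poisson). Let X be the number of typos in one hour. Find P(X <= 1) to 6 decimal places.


P(X<=1) = e^(-1)*1^0/0! + e^(-1)*1^1/1!
≈ 0.3678794412 + 0.3678794412
= 0.7357588824
≈ 0.735759

0.735759


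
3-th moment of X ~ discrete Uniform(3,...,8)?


E[X^3] = (1/6) * sum(x^3 for x=3..8)
= 1287/6 = 429/2

429/2


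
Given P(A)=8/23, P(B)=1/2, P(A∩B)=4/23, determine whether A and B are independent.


P(A)*P(B) = 8/23*1/2 = 4/23
P(A∩B) = 4/23, which equals P(A)P(B), so independent

Yes, A and B are independent


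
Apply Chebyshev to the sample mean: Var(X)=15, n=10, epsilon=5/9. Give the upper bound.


Var(Xbar) = Var(X)/n = 15/10
Chebyshev: P(|Xbar-mu| >= 5/9) <= Var(Xbar)/(5/9)^2 = (3/2)/(25/81) = 243/50
Bound exceeds 1, so trivial bound: 1

1


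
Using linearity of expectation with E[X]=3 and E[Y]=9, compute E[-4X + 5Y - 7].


E[-4X + 5Y - 7] = -4*E[X] + 5*E[Y] - 7
= (-4)*(3) + (5)*(9) + (-7)
= -12 + 45 - 7 = 26

26


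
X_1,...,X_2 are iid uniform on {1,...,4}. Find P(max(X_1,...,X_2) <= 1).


P(max <= 1) = P(all X_i <= 1) = (P(X_1 <= 1))^2
= (1/4)^2 = 1/16

1/16


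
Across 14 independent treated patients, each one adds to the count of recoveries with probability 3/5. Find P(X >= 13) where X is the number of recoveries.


P(X>=13) = P(X=13) + P(X=14)
= 44641044/6103515625 + 4782969/6103515625
= 49424013/6103515625

49424013/6103515625


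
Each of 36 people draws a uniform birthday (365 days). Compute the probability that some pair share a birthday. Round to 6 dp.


P(all different) = prod((365-i)/365 for i=0..35) = 0.167818
P(at least one match) = 1 - 0.167818 = 0.832182

0.832182


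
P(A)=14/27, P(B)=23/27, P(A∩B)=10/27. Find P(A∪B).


P(A∪B) = P(A) + P(B) - P(A∩B)
= 14/27 + 23/27 - 10/27 = 1

1


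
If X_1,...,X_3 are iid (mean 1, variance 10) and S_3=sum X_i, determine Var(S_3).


By independence, Var(S_n) = n*Var(X_1) = 3*10 = 30

30


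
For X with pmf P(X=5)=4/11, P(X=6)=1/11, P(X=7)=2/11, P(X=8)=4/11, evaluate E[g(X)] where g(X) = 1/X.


E[1/X] = sum(g(x)*P(x))
= 1/5*4/11 + 1/6*1/11 + 1/7*2/11 + 1/8*4/11
= 184/1155

184/1155


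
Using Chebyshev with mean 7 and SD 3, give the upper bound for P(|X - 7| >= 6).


k = 6/3 = 2
Chebyshev: P(|X-mu| >= k*sigma) <= 1/k^2 = 1/2^2 = 1/4

1/4


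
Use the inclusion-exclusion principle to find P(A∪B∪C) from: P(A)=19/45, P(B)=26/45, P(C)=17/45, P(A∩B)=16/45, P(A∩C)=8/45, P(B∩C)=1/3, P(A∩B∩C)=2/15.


P(A∪B∪C) = P(A)+P(B)+P(C) - P(AB)-P(AC)-P(BC) + P(ABC)
= 19/45+26/45+17/45 - 16/45-8/45-1/3 + 2/15
= 29/45

29/45


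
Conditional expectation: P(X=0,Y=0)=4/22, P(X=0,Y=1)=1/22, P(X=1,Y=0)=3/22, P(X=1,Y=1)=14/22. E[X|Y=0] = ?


P(Y=0) = 7/22
E[X|Y=0] = (0*4 + 1*3)/7 = 3/7

3/7


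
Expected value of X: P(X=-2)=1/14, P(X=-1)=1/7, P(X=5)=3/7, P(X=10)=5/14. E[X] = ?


E[X] = sum(x * P(x))
= -2*1/14 - 1*1/7 + 5*3/7 + 10*5/14
= 38/7

38/7


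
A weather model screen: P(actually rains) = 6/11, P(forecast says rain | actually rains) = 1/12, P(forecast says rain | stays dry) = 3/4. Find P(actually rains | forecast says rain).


P(A) = P(A|B)P(B) + P(A|B')P(B') = 1/12*6/11 + 3/4*5/11 = 17/44
P(B|A) = P(A|B)P(B)/P(A) = (1/22)/(17/44) = 2/17

2/17


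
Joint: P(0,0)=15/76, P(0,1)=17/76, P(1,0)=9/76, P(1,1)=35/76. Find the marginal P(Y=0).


P(Y=0) = P(0,0)+P(1,0) = 15/76 + 9/76 = 24/76 = 6/19

6/19


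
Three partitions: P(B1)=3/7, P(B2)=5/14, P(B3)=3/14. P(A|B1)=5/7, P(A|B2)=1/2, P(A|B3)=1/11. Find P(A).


P(A) = P(A|B1)P(B1) + P(A|B2)P(B2) + P(A|B3)P(B3)
= 5/7*3/7 + 1/2*5/14 + 1/11*3/14
= 15/49 + 5/28 + 3/154 = 1087/2156

1087/2156


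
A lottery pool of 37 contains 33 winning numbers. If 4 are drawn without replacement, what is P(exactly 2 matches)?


P(X=2) = C(33,2)*C(4,2) / C(37,4)
= 528*6 / 66045
= 3168/66045 = 1056/22015

1056/22015


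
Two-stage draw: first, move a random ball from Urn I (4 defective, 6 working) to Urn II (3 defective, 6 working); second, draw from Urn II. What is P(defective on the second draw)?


P(transfer defective) = 4/10 = 2/5; P(transfer working) = 3/5
If defective transferred: Urn II has 4 defective of 10, so P(defective|defective moved) = 2/5
If working transferred: Urn II has 3 defective of 10, so P(defective|working moved) = 3/10
By total probability: P(defective) = 2/5*2/5 + 3/5*3/10 = 17/50

17/50


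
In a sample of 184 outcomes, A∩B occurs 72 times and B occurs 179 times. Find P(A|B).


P(A|B) = P(A∩B)/P(B) = (72/184)/(179/184) = 72/179

72/179


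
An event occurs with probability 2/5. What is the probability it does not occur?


P(A') = 1 - P(A) = 1 - 2/5 = 3/5

3/5


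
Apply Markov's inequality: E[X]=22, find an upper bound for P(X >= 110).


Markov: P(X >= a) <= E[X]/a
P(X >= 110) <= 22/110 = 1/5

1/5


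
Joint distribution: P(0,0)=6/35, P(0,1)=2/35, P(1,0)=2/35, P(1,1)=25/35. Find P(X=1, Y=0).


Read from table: P(X=1, Y=0) = 2/35

2/35


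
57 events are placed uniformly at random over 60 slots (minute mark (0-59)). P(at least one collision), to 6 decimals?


P(all different) = prod((60-i)/60 for i=0..56) = 0.000000
P(at least one match) = 1 - 0.000000 = 1.000000

1.000000


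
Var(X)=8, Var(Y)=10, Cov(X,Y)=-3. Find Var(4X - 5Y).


Var(4X - 5Y) = 4^2*Var(X) + (-5)^2*Var(Y) + 2*4*(-5)*Cov(X,Y)
= 16*8 + 25*10 - 40*(-3)
= 128 + 250 + 120 = 498

498


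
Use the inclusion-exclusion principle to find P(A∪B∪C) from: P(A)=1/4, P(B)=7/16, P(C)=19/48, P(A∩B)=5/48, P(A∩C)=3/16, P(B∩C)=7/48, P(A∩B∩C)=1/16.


P(A∪B∪C) = P(A)+P(B)+P(C) - P(AB)-P(AC)-P(BC) + P(ABC)
= 1/4+7/16+19/48 - 5/48-3/16-7/48 + 1/16
= 17/24

17/24


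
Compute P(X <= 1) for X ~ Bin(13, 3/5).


P(X<=1) = P(X=0) + P(X=1)
= 8192/1220703125 + 159744/1220703125
= 167936/1220703125

167936/1220703125


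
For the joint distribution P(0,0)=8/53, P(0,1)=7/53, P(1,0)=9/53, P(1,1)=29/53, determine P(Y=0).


P(Y=0) = P(0,0)+P(1,0) = 8/53 + 9/53 = 17/53

17/53


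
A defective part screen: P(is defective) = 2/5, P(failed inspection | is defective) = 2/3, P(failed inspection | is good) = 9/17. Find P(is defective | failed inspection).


P(A) = P(A|B)P(B) + P(A|B')P(B') = 2/3*2/5 + 9/17*3/5 = 149/255
P(B|A) = P(A|B)P(B)/P(A) = (4/15)/(149/255) = 68/149

68/149


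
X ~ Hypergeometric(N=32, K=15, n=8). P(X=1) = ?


P(X=1) = C(15,1)*C(17,7) / C(32,8)
= 15*19448 / 10518300
= 291720/10518300 = 374/13485

374/13485


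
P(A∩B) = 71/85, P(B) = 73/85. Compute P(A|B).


P(A|B) = P(A∩B)/P(B) = (71/85)/(73/85) = 71/73

71/73


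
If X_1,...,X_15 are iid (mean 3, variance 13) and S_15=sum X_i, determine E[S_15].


E[S_n] = n*E[X_1] = 15*3 = 45

45


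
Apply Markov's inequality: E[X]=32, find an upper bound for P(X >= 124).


Markov: P(X >= a) <= E[X]/a
P(X >= 124) <= 32/124 = 8/31

8/31


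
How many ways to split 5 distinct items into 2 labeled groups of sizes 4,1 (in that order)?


5! = 120
Denominator: 4!=24 * 1!=1
Coefficient = 120 / 24 = 5

5


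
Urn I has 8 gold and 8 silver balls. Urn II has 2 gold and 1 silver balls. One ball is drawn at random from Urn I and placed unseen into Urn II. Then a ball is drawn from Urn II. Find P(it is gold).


P(transfer gold) = 8/16 = 1/2; P(transfer silver) = 1/2
If gold transferred: Urn II has 3 gold of 4, so P(gold|gold moved) = 3/4
If silver transferred: Urn II has 2 gold of 4, so P(gold|silver moved) = 1/2
By total probability: P(gold) = 1/2*3/4 + 1/2*1/2 = 5/8

5/8


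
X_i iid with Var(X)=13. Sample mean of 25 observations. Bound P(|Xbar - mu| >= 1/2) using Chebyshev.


Var(Xbar) = Var(X)/n = 13/25
Chebyshev: P(|Xbar-mu| >= 1/2) <= Var(Xbar)/(1/2)^2 = (13/25)/(1/4) = 52/25
Bound exceeds 1, so trivial bound: 1

1


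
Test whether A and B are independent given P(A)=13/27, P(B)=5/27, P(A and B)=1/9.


P(A)*P(B) = 13/27*5/27 = 65/729
P(A∩B) = 1/9 != 65/729, so not independent

No, A and B are not independent


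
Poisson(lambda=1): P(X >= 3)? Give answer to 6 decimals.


P(X>=3) = 1 - P(X<=2) = 1 - (e^(-1)*1^0/0! + e^(-1)*1^1/1! + e^(-1)*1^2/2!)
≈ 1 - (0.3678794412 + 0.3678794412 + 0.1839397206)
= 1 - 0.9196986030 = 0.0803013970
≈ 0.080301

0.080301


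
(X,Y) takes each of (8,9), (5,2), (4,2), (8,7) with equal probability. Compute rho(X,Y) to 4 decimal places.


Cov(X,Y) = 5.2500, Var(X) = 3.1875, Var(Y) = 9.5000
rho = Cov/(sqrt(VarX)*sqrt(VarY)) = 0.9541

0.9541


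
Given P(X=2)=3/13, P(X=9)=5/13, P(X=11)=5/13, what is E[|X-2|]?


E[|X-2|] = sum(g(x)*P(x))
= 0*3/13 + 7*5/13 + 9*5/13
= 80/13

80/13


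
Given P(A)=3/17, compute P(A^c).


P(A') = 1 - P(A) = 1 - 3/17 = 14/17

14/17


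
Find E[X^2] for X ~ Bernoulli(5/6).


For Bernoulli: X in {0,1}
E[X^2] = 0^2*(1-5/6) + 1^2*5/6 = 5/6

5/6


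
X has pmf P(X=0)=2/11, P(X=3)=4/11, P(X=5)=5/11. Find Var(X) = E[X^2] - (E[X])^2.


E[X] = 37/11, E[X^2] = 161/11
Var(X) = E[X^2] - (E[X])^2 = 161/11 - (37/11)^2 = 402/121

402/121


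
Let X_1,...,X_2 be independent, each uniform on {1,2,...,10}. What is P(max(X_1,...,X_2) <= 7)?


P(max <= 7) = P(all X_i <= 7) = (P(X_1 <= 7))^2
= (7/10)^2 = 49/100

49/100


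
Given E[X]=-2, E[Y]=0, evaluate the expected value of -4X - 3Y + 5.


E[-4X - 3Y + 5] = -4*E[X] - 3*E[Y] + 5
= (-4)*(-2) + (-3)*(0) + (5)
= 8 + 0 + 5 = 13

13


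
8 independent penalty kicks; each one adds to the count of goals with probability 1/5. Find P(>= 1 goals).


P(at least one) = 1 - P(none)
P(none) = (1 - 1/5)^8 = (4/5)^8 = 65536/390625
P(at least one) = 1 - 65536/390625 = 325089/390625

325089/390625


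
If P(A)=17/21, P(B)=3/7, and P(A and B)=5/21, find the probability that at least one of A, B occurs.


P(A∪B) = P(A) + P(B) - P(A∩B)
= 17/21 + 3/7 - 5/21 = 1

1


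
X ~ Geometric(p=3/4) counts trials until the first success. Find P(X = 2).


P(X=2) = (1-p)^1 * p = (1/4)^1 * 3/4
= 1/4 * 3/4 = 3/16

3/16


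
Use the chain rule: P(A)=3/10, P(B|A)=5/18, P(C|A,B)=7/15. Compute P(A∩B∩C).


P(A∩B∩C) = P(A) * P(B|A) * P(C|A∩B)
= 3/10 * 5/18 * 7/15
= 1/12 * 7/15 = 7/180

7/180


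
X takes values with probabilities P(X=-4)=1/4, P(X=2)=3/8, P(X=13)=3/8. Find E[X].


E[X] = sum(x * P(x))
= -4*1/4 + 2*3/8 + 13*3/8
= 37/8

37/8


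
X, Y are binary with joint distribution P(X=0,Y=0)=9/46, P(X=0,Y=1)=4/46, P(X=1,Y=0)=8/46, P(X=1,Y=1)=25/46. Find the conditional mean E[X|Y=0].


P(Y=0) = 17/46
E[X|Y=0] = (0*9 + 1*8)/17 = 8/17

8/17


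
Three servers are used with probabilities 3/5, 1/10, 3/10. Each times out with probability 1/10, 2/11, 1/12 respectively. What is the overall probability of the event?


P(A) = P(A|B1)P(B1) + P(A|B2)P(B2) + P(A|B3)P(B3)
= 1/10*3/5 + 2/11*1/10 + 1/12*3/10
= 3/50 + 1/55 + 1/40 = 227/2200

227/2200


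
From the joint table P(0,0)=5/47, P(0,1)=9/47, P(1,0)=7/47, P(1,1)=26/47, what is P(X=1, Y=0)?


Read from table: P(X=1, Y=0) = 7/47

7/47


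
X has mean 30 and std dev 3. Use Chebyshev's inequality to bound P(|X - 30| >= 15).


k = 15/3 = 5
Chebyshev: P(|X-mu| >= k*sigma) <= 1/k^2 = 1/5^2 = 1/25

1/25


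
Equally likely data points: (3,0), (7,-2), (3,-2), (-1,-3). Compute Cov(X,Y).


E[X]=3, E[Y]=-7/4, E[XY]=-17/4
Cov(X,Y) = E[XY] - E[X]E[Y] = -17/4 - 3*-7/4 = 1

1


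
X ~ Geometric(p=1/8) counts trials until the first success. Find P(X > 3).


P(X > 3) = P(first 3 trials all fail) = (1-p)^3 = (7/8)^3 = 343/512

343/512


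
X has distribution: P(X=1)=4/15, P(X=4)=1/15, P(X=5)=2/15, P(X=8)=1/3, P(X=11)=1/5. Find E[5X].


E[5X] = sum(g(x)*P(x))
= 5*4/15 + 20*1/15 + 25*2/15 + 40*1/3 + 55*1/5
= 91/3

91/3


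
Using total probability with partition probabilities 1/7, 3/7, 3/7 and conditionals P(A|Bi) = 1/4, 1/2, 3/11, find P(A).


P(A) = P(A|B1)P(B1) + P(A|B2)P(B2) + P(A|B3)P(B3)
= 1/4*1/7 + 1/2*3/7 + 3/11*3/7
= 1/28 + 3/14 + 9/77 = 113/308

113/308


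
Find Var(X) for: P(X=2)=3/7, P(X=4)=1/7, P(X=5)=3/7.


E[X] = 25/7, E[X^2] = 103/7
Var(X) = E[X^2] - (E[X])^2 = 103/7 - (25/7)^2 = 96/49

96/49


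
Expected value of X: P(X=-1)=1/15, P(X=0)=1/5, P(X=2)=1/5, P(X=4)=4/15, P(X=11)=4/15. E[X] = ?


E[X] = sum(x * P(x))
= -1*1/15 + 0*1/5 + 2*1/5 + 4*4/15 + 11*4/15
= 13/3

13/3


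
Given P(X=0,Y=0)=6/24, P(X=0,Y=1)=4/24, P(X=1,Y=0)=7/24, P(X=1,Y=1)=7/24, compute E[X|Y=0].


P(Y=0) = 13/24
E[X|Y=0] = (0*6 + 1*7)/13 = 7/13

7/13


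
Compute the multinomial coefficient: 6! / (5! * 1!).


6! = 720
Denominator: 5!=120 * 1!=1
Coefficient = 720 / 120 = 6

6


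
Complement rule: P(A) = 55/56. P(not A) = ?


P(A') = 1 - P(A) = 1 - 55/56 = 1/56

1/56


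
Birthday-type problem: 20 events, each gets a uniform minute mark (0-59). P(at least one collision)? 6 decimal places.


P(all different) = prod((60-i)/60 for i=0..19) = 0.027894
P(at least one match) = 1 - 0.027894 = 0.972106

0.972106


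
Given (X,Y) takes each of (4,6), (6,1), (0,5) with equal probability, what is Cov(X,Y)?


E[X]=10/3, E[Y]=4, E[XY]=10
Cov(X,Y) = E[XY] - E[X]E[Y] = 10 - 10/3*4 = -10/3

-10/3


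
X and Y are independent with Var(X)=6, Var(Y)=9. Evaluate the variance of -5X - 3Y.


Independence => Cov(X,Y)=0
Var(-5X - 3Y) = (-5)^2*Var(X) + (-3)^2*Var(Y)
= 25*6 + 9*9 = 231

231


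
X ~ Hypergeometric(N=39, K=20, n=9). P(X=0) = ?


P(X=0) = C(20,0)*C(19,9) / C(39,9)
= 1*92378 / 211915132
= 92378/211915132 = 1/2294

1/2294


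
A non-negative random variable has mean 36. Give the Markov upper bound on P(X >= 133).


Markov: P(X >= a) <= E[X]/a
P(X >= 133) <= 36/133

36/133


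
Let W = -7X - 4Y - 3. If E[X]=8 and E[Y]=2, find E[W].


E[-7X - 4Y - 3] = -7*E[X] - 4*E[Y] - 3
= (-7)*(8) + (-4)*(2) + (-3)
= -56 - 8 - 3 = -67

-67


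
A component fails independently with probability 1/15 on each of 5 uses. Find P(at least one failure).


P(at least one) = 1 - P(none)
P(none) = (1 - 1/15)^5 = (14/15)^5 = 537824/759375
P(at least one) = 1 - 537824/759375 = 221551/759375

221551/759375


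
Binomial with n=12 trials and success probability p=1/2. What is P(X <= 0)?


P(X<=0) = P(X=0)
= 1/4096
= 1/4096

1/4096


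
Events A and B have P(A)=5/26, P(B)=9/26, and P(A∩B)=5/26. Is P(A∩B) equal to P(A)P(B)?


P(A)*P(B) = 5/26*9/26 = 45/676
P(A∩B) = 5/26 != 45/676, so not independent

No, A and B are not independent


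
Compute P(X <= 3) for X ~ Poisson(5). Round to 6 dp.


P(X<=3) = e^(-5)*5^0/0! + e^(-5)*5^1/1! + e^(-5)*5^2/2! + e^(-5)*5^3/3!
≈ 0.0067379470 + 0.0336897350 + 0.0842243375 + 0.1403738958
= 0.2650259153
≈ 0.265026

0.265026


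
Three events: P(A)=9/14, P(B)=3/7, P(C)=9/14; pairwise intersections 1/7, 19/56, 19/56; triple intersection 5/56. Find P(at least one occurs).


P(A∪B∪C) = P(A)+P(B)+P(C) - P(AB)-P(AC)-P(BC) + P(ABC)
= 9/14+3/7+9/14 - 1/7-19/56-19/56 + 5/56
= 55/56

55/56


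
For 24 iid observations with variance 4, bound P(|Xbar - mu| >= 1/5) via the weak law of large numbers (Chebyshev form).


Var(Xbar) = Var(X)/n = 4/24
Chebyshev: P(|Xbar-mu| >= 1/5) <= Var(Xbar)/(1/5)^2 = (1/6)/(1/25) = 25/6
Bound exceeds 1, so trivial bound: 1

1


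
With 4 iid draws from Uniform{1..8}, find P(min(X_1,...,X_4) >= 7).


P(min >= 7) = P(all X_i >= 7) = (P(X_1 >= 7))^4
= (2/8)^4 = (1/4)^4 = 1/256

1/256


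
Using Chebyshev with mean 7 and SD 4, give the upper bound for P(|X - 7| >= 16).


k = 16/4 = 4
Chebyshev: P(|X-mu| >= k*sigma) <= 1/k^2 = 1/4^2 = 1/16

1/16


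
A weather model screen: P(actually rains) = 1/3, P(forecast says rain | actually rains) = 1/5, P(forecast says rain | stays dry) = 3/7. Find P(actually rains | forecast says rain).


P(A) = P(A|B)P(B) + P(A|B')P(B') = 1/5*1/3 + 3/7*2/3 = 37/105
P(B|A) = P(A|B)P(B)/P(A) = (1/15)/(37/105) = 7/37

7/37


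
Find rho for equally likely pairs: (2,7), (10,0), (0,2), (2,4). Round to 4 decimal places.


Cov(X,Y) = -5.8750, Var(X) = 14.7500, Var(Y) = 6.6875
rho = Cov/(sqrt(VarX)*sqrt(VarY)) = -0.5915

-0.5915


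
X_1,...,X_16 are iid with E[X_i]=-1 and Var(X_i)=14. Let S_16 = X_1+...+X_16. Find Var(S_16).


By independence, Var(S_n) = n*Var(X_1) = 16*14 = 224

224


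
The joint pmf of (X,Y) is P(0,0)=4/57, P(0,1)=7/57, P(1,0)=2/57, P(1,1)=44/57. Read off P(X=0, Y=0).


Read from table: P(X=0, Y=0) = 4/57

4/57


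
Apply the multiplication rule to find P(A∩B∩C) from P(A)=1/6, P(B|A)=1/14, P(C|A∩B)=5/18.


P(A∩B∩C) = P(A) * P(B|A) * P(C|A∩B)
= 1/6 * 1/14 * 5/18
= 1/84 * 5/18 = 5/1512

5/1512


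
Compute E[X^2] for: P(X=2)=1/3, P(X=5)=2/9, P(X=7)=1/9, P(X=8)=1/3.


E[X^2] = sum(x^2 * P(x))
= 4*1/3 + 25*2/9 + 49*1/9 + 64*1/3
= 101/3

101/3


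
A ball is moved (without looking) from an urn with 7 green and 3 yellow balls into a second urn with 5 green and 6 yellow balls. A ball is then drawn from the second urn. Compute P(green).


P(transfer green) = 7/10; P(transfer yellow) = 3/10
If green transferred: Urn II has 6 green of 12, so P(green|green moved) = 1/2
If yellow transferred: Urn II has 5 green of 12, so P(green|yellow moved) = 5/12
By total probability: P(green) = 7/10*1/2 + 3/10*5/12 = 19/40

19/40


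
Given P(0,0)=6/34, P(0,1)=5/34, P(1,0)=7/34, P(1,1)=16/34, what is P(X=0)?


P(X=0) = P(0,0)+P(0,1) = 6/34 + 5/34 = 11/34

11/34


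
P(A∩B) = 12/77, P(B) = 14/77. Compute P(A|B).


P(A|B) = P(A∩B)/P(B) = (12/77)/(14/77) = 12/14 = 6/7

6/7


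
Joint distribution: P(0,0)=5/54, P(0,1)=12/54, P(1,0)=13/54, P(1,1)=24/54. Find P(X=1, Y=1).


Read from table: P(X=1, Y=1) = 24/54 = 4/9

4/9


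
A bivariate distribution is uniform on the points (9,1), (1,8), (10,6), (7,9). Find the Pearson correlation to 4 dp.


Cov(X,Y) = -5.5000, Var(X) = 12.1875, Var(Y) = 9.5000
rho = Cov/(sqrt(VarX)*sqrt(VarY)) = -0.5111

-0.5111


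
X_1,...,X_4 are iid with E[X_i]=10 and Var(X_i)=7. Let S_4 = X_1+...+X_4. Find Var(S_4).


By independence, Var(S_n) = n*Var(X_1) = 4*7 = 28

28


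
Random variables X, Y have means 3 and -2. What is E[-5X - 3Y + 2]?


E[-5X - 3Y + 2] = -5*E[X] - 3*E[Y] + 2
= (-5)*(3) + (-3)*(-2) + (2)
= -15 + 6 + 2 = -7

-7


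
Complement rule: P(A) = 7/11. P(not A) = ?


P(A') = 1 - P(A) = 1 - 7/11 = 4/11

4/11


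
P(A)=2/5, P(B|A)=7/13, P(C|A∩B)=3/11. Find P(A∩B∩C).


P(A∩B∩C) = P(A) * P(B|A) * P(C|A∩B)
= 2/5 * 7/13 * 3/11
= 14/65 * 3/11 = 42/715

42/715


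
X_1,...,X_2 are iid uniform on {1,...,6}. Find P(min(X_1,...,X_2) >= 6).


P(min >= 6) = P(all X_i >= 6) = (P(X_1 >= 6))^2
= (1/6)^2 = 1/36

1/36


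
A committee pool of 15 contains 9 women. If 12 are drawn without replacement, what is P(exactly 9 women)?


P(X=9) = C(9,9)*C(6,3) / C(15,12)
= 1*20 / 455
= 20/455 = 4/91

4/91


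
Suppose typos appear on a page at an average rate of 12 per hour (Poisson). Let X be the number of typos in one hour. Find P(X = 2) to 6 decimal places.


P(X=2) = e^(-12) * 12^2 / 2!
≈ 0.000006144212353 * 144 / 2
≈ 0.000442

0.000442


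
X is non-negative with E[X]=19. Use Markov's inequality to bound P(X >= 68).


Markov: P(X >= a) <= E[X]/a
P(X >= 68) <= 19/68

19/68


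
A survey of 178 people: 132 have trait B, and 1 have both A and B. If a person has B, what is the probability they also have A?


P(A|B) = P(A∩B)/P(B) = (1/178)/(132/178) = 1/132

1/132


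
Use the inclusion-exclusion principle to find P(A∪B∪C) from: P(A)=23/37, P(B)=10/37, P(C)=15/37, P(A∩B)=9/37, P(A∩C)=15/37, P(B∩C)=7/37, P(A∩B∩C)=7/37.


P(A∪B∪C) = P(A)+P(B)+P(C) - P(AB)-P(AC)-P(BC) + P(ABC)
= 23/37+10/37+15/37 - 9/37-15/37-7/37 + 7/37
= 24/37

24/37


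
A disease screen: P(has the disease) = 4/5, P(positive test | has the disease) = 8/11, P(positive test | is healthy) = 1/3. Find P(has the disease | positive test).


P(A) = P(A|B)P(B) + P(A|B')P(B') = 8/11*4/5 + 1/3*1/5 = 107/165
P(B|A) = P(A|B)P(B)/P(A) = (32/55)/(107/165) = 96/107

96/107


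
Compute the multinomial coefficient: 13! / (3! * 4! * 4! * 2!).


13! = 6227020800
Denominator: 3!=6 * 4!=24 * 4!=24 * 2!=2
Coefficient = 6227020800 / 6912 = 900900

900900


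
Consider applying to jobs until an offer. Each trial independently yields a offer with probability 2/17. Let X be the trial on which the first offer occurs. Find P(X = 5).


P(X=5) = (1-p)^4 * p = (15/17)^4 * 2/17
= 50625/83521 * 2/17 = 101250/1419857

101250/1419857


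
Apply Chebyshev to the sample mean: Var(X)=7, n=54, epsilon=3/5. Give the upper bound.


Var(Xbar) = Var(X)/n = 7/54
Chebyshev: P(|Xbar-mu| >= 3/5) <= Var(Xbar)/(3/5)^2 = (7/54)/(9/25) = 175/486

175/486


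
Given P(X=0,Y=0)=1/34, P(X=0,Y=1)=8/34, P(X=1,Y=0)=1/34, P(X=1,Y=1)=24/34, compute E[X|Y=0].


P(Y=0) = 2/34
E[X|Y=0] = (0*1 + 1*1)/2 = 1/2

1/2


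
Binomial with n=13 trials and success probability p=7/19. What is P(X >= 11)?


P(X>=11) = P(X=11) + P(X=12) + P(X=13)
= 22209333977376/42052983462257059 + 2159240803356/42052983462257059 + 96889010407/42052983462257059
= 24465463791139/42052983462257059

24465463791139/42052983462257059


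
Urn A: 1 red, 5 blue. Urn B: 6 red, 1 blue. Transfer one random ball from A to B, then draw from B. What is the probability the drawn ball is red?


P(transfer red) = 1/6; P(transfer blue) = 5/6
If red transferred: Urn II has 7 red of 8, so P(red|red moved) = 7/8
If blue transferred: Urn II has 6 red of 8, so P(red|blue moved) = 3/4
By total probability: P(red) = 1/6*7/8 + 5/6*3/4 = 37/48

37/48


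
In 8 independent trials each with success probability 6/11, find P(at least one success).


P(at least one) = 1 - P(none)
P(none) = (1 - 6/11)^8 = (5/11)^8 = 390625/214358881
P(at least one) = 1 - 390625/214358881 = 213968256/214358881

213968256/214358881


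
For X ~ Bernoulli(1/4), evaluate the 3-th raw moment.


For Bernoulli: X in {0,1}
E[X^3] = 0^3*(1-1/4) + 1^3*1/4 = 1/4

1/4


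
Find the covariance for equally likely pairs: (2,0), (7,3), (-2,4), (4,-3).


E[X]=11/4, E[Y]=1, E[XY]=1/4
Cov(X,Y) = E[XY] - E[X]E[Y] = 1/4 - 11/4*1 = -5/2

-5/2


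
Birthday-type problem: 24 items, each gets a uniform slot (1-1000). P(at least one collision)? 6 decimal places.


P(all different) = prod((1000-i)/1000 for i=0..23) = 0.757155
P(at least one match) = 1 - 0.757155 = 0.242845

0.242845


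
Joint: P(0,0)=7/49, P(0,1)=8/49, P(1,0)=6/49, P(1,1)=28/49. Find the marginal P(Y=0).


P(Y=0) = P(0,0)+P(1,0) = 7/49 + 6/49 = 13/49

13/49


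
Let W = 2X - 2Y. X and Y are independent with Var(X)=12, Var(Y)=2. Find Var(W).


Independence => Cov(X,Y)=0
Var(2X - 2Y) = 2^2*Var(X) + (-2)^2*Var(Y)
= 4*12 + 4*2 = 56

56


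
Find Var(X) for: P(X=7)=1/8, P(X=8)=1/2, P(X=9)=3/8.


E[X] = 33/4, E[X^2] = 137/2
Var(X) = E[X^2] - (E[X])^2 = 137/2 - (33/4)^2 = 7/16

7/16


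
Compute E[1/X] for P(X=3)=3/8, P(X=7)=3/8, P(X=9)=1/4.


E[1/X] = sum(g(x)*P(x))
= 1/3*3/8 + 1/7*3/8 + 1/9*1/4
= 13/63

13/63


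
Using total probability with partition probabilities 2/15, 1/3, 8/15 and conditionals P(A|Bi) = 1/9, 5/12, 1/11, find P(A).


P(A) = P(A|B1)P(B1) + P(A|B2)P(B2) + P(A|B3)P(B3)
= 1/9*2/15 + 5/12*1/3 + 1/11*8/15
= 2/135 + 5/36 + 8/165 = 1201/5940

1201/5940


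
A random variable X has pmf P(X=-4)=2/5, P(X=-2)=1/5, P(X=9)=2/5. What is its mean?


E[X] = sum(x * P(x))
= -4*2/5 - 2*1/5 + 9*2/5
= 8/5

8/5


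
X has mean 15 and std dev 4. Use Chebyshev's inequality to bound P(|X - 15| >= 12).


k = 12/4 = 3
Chebyshev: P(|X-mu| >= k*sigma) <= 1/k^2 = 1/3^2 = 1/9

1/9


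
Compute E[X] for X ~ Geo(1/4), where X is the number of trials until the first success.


For geometric (trials until first success), E[X] = 1/p = 1/(1/4) = 4

4


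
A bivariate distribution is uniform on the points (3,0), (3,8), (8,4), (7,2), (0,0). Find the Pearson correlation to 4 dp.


Cov(X,Y) = 2.2400, Var(X) = 8.5600, Var(Y) = 8.9600
rho = Cov/(sqrt(VarX)*sqrt(VarY)) = 0.2558

0.2558


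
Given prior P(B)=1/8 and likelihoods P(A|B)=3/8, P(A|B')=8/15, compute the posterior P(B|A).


P(A) = P(A|B)P(B) + P(A|B')P(B') = 3/8*1/8 + 8/15*7/8 = 493/960
P(B|A) = P(A|B)P(B)/P(A) = (3/64)/(493/960) = 45/493

45/493


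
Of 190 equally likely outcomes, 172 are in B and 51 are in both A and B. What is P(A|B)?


P(A|B) = P(A∩B)/P(B) = (51/190)/(172/190) = 51/172

51/172


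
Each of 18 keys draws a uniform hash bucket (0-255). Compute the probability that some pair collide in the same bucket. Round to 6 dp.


P(all different) = prod((256-i)/256 for i=0..17) = 0.542396
P(at least one match) = 1 - 0.542396 = 0.457604

0.457604


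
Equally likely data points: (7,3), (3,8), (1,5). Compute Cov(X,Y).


E[X]=11/3, E[Y]=16/3, E[XY]=50/3
Cov(X,Y) = E[XY] - E[X]E[Y] = 50/3 - 11/3*16/3 = -26/9

-26/9


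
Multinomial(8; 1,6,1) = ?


8! = 40320
Denominator: 1!=1 * 6!=720 * 1!=1
Coefficient = 40320 / 720 = 56

56


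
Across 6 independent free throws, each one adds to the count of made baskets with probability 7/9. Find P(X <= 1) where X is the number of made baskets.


P(X<=1) = P(X=0) + P(X=1)
= 64/531441 + 448/177147
= 1408/531441

1408/531441


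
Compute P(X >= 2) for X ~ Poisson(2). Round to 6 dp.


P(X>=2) = 1 - P(X<=1) = 1 - (e^(-2)*2^0/0! + e^(-2)*2^1/1!)
≈ 1 - (0.1353352832 + 0.2706705665)
= 1 - 0.4060058497 = 0.5939941503
≈ 0.593994

0.593994


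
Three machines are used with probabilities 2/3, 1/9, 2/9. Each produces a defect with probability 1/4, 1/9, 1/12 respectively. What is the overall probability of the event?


P(A) = P(A|B1)P(B1) + P(A|B2)P(B2) + P(A|B3)P(B3)
= 1/4*2/3 + 1/9*1/9 + 1/12*2/9
= 1/6 + 1/81 + 1/54 = 16/81

16/81


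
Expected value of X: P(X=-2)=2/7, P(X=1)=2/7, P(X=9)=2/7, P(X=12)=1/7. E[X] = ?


E[X] = sum(x * P(x))
= -2*2/7 + 1*2/7 + 9*2/7 + 12*1/7
= 4

4


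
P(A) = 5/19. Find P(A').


P(A') = 1 - P(A) = 1 - 5/19 = 14/19

14/19


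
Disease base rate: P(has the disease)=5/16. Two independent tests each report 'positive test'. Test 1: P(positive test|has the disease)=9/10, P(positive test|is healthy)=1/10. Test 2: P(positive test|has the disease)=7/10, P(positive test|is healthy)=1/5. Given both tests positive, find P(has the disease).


After test 1: P(+) = 9/10*5/16 + 1/10*11/16 = 7/20
P(B|+) = (9/32)/(7/20) = 45/56
After test 2 (use post1 as new prior): P(+) = 7/10*45/56 + 1/5*11/56 = 337/560
P(B|+,+) = (9/16)/(337/560) = 315/337

315/337


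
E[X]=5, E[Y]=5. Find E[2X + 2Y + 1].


E[2X + 2Y + 1] = 2*E[X] + 2*E[Y] + 1
= (2)*(5) + (2)*(5) + (1)
= 10 + 10 + 1 = 21

21


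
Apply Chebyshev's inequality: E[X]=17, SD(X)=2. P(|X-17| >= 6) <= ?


k = 6/2 = 3
Chebyshev: P(|X-mu| >= k*sigma) <= 1/k^2 = 1/3^2 = 1/9

1/9


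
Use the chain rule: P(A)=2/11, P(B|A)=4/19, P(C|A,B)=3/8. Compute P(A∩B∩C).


P(A∩B∩C) = P(A) * P(B|A) * P(C|A∩B)
= 2/11 * 4/19 * 3/8
= 8/209 * 3/8 = 3/209

3/209


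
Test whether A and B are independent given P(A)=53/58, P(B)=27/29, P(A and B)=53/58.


P(A)*P(B) = 53/58*27/29 = 1431/1682
P(A∩B) = 53/58 != 1431/1682, so not independent

No, A and B are not independent


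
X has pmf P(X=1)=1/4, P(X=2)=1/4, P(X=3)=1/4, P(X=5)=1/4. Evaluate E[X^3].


E[X^3] = sum(x^3 * P(x))
= 1*1/4 + 8*1/4 + 27*1/4 + 125*1/4
= 161/4

161/4


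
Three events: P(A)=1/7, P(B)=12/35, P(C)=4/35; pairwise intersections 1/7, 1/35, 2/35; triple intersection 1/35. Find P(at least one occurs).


P(A∪B∪C) = P(A)+P(B)+P(C) - P(AB)-P(AC)-P(BC) + P(ABC)
= 1/7+12/35+4/35 - 1/7-1/35-2/35 + 1/35
= 2/5

2/5


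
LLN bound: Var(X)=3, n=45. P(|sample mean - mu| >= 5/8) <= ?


Var(Xbar) = Var(X)/n = 3/45
Chebyshev: P(|Xbar-mu| >= 5/8) <= Var(Xbar)/(5/8)^2 = (1/15)/(25/64) = 64/375

64/375


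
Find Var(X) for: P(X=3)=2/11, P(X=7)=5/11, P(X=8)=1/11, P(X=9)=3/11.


E[X] = 76/11, E[X^2] = 570/11
Var(X) = E[X^2] - (E[X])^2 = 570/11 - (76/11)^2 = 494/121

494/121


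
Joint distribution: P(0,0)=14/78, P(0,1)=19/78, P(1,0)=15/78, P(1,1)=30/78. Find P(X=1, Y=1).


Read from table: P(X=1, Y=1) = 30/78 = 5/13

5/13


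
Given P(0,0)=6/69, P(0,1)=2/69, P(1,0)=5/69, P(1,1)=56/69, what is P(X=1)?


P(X=1) = P(1,0)+P(1,1) = 5/69 + 56/69 = 61/69

61/69


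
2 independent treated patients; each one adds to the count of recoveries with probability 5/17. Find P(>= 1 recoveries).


P(at least one) = 1 - P(none)
P(none) = (1 - 5/17)^2 = (12/17)^2 = 144/289
P(at least one) = 1 - 144/289 = 145/289

145/289


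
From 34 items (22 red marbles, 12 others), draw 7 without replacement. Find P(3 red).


P(X=3) = C(22,3)*C(12,4) / C(34,7)
= 1540*495 / 5379616
= 762300/5379616 = 17325/122264

17325/122264


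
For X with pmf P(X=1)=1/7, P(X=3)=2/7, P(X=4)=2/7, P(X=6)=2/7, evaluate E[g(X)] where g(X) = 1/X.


E[1/X] = sum(g(x)*P(x))
= 1*1/7 + 1/3*2/7 + 1/4*2/7 + 1/6*2/7
= 5/14

5/14


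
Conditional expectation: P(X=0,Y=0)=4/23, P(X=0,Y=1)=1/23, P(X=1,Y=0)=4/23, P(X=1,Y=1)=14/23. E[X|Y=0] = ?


P(Y=0) = 8/23
E[X|Y=0] = (0*4 + 1*4)/8 = 4/8 = 1/2

1/2


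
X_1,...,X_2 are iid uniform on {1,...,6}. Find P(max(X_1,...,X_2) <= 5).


P(max <= 5) = P(all X_i <= 5) = (P(X_1 <= 5))^2
= (5/6)^2 = 25/36

25/36


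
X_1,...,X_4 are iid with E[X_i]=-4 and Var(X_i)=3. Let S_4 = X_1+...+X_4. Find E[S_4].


E[S_n] = n*E[X_1] = 4*-4 = -16

-16


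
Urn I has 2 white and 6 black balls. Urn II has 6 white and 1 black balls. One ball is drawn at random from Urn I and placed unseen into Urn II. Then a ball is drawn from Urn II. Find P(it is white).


P(transfer white) = 2/8 = 1/4; P(transfer black) = 3/4
If white transferred: Urn II has 7 white of 8, so P(white|white moved) = 7/8
If black transferred: Urn II has 6 white of 8, so P(white|black moved) = 3/4
By total probability: P(white) = 1/4*7/8 + 3/4*3/4 = 25/32

25/32


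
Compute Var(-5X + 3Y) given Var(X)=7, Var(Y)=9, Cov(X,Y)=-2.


Var(-5X + 3Y) = (-5)^2*Var(X) + 3^2*Var(Y) + 2*(-5)*3*Cov(X,Y)
= 25*7 + 9*9 - 30*(-2)
= 175 + 81 + 60 = 316

316


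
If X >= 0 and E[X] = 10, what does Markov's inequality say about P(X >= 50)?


Markov: P(X >= a) <= E[X]/a
P(X >= 50) <= 10/50 = 1/5

1/5


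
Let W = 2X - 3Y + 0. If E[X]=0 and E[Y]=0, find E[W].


E[2X - 3Y + 0] = 2*E[X] - 3*E[Y] + 0
= (2)*(0) + (-3)*(0) + (0)
= 0 + 0 + 0 = 0

0


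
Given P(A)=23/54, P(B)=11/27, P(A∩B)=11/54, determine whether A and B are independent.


P(A)*P(B) = 23/54*11/27 = 253/1458
P(A∩B) = 11/54 != 253/1458, so not independent

No, A and B are not independent


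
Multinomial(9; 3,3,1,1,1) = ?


9! = 362880
Denominator: 3!=6 * 3!=6 * 1!=1 * 1!=1 * 1!=1
Coefficient = 362880 / 36 = 10080

10080


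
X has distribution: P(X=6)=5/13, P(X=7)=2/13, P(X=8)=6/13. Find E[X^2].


E[X^2] = sum(g(x)*P(x))
= 36*5/13 + 49*2/13 + 64*6/13
= 662/13

662/13


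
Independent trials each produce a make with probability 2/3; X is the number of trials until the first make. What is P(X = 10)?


P(X=10) = (1-p)^9 * p = (1/3)^9 * 2/3
= 1/19683 * 2/3 = 2/59049

2/59049


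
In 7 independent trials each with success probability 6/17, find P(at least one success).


P(at least one) = 1 - P(none)
P(none) = (1 - 6/17)^7 = (11/17)^7 = 19487171/410338673
P(at least one) = 1 - 19487171/410338673 = 390851502/410338673

390851502/410338673


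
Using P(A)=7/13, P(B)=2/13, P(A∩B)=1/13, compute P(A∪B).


P(A∪B) = P(A) + P(B) - P(A∩B)
= 7/13 + 2/13 - 1/13 = 8/13

8/13


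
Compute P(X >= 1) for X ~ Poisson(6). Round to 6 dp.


P(X>=1) = 1 - P(X<=0) = 1 - (e^(-6)*6^0/0!)
≈ 1 - 0.0024787522 = 0.9975212478
≈ 0.997521

0.997521


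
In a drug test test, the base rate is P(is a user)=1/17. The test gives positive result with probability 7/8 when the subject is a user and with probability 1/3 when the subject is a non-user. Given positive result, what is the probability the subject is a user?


P(A) = P(A|B)P(B) + P(A|B')P(B') = 7/8*1/17 + 1/3*16/17 = 149/408
P(B|A) = P(A|B)P(B)/P(A) = (7/136)/(149/408) = 21/149

21/149


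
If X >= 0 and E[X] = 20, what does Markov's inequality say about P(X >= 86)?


Markov: P(X >= a) <= E[X]/a
P(X >= 86) <= 20/86 = 10/43

10/43


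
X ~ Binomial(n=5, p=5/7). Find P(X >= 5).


P(X>=5) = P(X=5)
= 3125/16807
= 3125/16807

3125/16807


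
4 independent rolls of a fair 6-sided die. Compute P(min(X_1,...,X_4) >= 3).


P(min >= 3) = P(all X_i >= 3) = (P(X_1 >= 3))^4
= (4/6)^4 = (2/3)^4 = 16/81

16/81


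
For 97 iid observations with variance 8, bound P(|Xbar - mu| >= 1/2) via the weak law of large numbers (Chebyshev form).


Var(Xbar) = Var(X)/n = 8/97
Chebyshev: P(|Xbar-mu| >= 1/2) <= Var(Xbar)/(1/2)^2 = (8/97)/(1/4) = 32/97

32/97


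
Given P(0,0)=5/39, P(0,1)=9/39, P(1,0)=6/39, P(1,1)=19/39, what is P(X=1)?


P(X=1) = P(1,0)+P(1,1) = 6/39 + 19/39 = 25/39

25/39


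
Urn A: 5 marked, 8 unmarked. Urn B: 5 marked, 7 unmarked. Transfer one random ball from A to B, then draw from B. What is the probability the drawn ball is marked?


P(transfer marked) = 5/13; P(transfer unmarked) = 8/13
If marked transferred: Urn II has 6 marked of 13, so P(marked|marked moved) = 6/13
If unmarked transferred: Urn II has 5 marked of 13, so P(marked|unmarked moved) = 5/13
By total probability: P(marked) = 5/13*6/13 + 8/13*5/13 = 70/169

70/169


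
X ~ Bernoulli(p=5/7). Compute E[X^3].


For Bernoulli: X in {0,1}
E[X^3] = 0^3*(1-5/7) + 1^3*5/7 = 5/7

5/7


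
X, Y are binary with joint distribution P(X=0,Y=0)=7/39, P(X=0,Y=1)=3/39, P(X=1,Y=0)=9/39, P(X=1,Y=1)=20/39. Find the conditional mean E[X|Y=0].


P(Y=0) = 16/39
E[X|Y=0] = (0*7 + 1*9)/16 = 9/16

9/16


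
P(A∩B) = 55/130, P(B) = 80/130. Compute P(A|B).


P(A|B) = P(A∩B)/P(B) = (55/130)/(80/130) = 55/80 = 11/16

11/16


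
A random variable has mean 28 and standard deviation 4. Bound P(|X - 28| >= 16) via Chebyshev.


k = 16/4 = 4
Chebyshev: P(|X-mu| >= k*sigma) <= 1/k^2 = 1/4^2 = 1/16

1/16


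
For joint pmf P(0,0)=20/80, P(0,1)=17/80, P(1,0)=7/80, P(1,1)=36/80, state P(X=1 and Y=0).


Read from table: P(X=1, Y=0) = 7/80

7/80


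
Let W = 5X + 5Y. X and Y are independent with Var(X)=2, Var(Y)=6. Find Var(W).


Independence => Cov(X,Y)=0
Var(5X + 5Y) = 5^2*Var(X) + 5^2*Var(Y)
= 25*2 + 25*6 = 200

200


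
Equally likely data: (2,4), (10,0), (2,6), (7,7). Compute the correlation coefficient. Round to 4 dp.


Cov(X,Y) = -5.0625, Var(X) = 11.6875, Var(Y) = 7.1875
rho = Cov/(sqrt(VarX)*sqrt(VarY)) = -0.5524

-0.5524


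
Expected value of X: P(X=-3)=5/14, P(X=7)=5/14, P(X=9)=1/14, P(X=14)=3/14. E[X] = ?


E[X] = sum(x * P(x))
= -3*5/14 + 7*5/14 + 9*1/14 + 14*3/14
= 71/14

71/14


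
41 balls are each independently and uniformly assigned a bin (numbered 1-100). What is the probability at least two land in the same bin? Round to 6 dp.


P(all different) = prod((100-i)/100 for i=0..40) = 0.000067
P(at least one match) = 1 - 0.000067 = 0.999933

0.999933


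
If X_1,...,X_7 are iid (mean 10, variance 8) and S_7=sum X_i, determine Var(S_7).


By independence, Var(S_n) = n*Var(X_1) = 7*8 = 56

56


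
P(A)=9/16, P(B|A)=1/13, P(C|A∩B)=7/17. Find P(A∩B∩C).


P(A∩B∩C) = P(A) * P(B|A) * P(C|A∩B)
= 9/16 * 1/13 * 7/17
= 9/208 * 7/17 = 63/3536

63/3536


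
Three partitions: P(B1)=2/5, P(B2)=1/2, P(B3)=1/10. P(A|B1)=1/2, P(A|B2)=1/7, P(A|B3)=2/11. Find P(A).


P(A) = P(A|B1)P(B1) + P(A|B2)P(B2) + P(A|B3)P(B3)
= 1/2*2/5 + 1/7*1/2 + 2/11*1/10
= 1/5 + 1/14 + 1/55 = 223/770

223/770


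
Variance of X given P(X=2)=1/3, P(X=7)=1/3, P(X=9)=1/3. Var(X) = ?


E[X] = 6, E[X^2] = 134/3
Var(X) = E[X^2] - (E[X])^2 = 134/3 - (6)^2 = 26/3

26/3


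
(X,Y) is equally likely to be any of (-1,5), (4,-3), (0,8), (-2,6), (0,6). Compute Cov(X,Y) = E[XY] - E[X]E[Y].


E[X]=1/5, E[Y]=22/5, E[XY]=-29/5
Cov(X,Y) = E[XY] - E[X]E[Y] = -29/5 - 1/5*22/5 = -167/25

-167/25


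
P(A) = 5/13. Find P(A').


P(A') = 1 - P(A) = 1 - 5/13 = 8/13

8/13


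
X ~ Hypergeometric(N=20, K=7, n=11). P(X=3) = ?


P(X=3) = C(7,3)*C(13,8) / C(20,11)
= 35*1287 / 167960
= 45045/167960 = 693/2584

693/2584


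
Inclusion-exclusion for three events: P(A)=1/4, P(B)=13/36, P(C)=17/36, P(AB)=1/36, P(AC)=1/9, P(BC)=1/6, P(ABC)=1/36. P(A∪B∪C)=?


P(A∪B∪C) = P(A)+P(B)+P(C) - P(AB)-P(AC)-P(BC) + P(ABC)
= 1/4+13/36+17/36 - 1/36-1/9-1/6 + 1/36
= 29/36

29/36


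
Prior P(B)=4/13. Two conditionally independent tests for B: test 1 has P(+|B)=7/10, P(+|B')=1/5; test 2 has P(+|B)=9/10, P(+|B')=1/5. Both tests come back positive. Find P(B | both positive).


After test 1: P(+) = 7/10*4/13 + 1/5*9/13 = 23/65
P(B|+) = (14/65)/(23/65) = 14/23
After test 2 (use post1 as new prior): P(+) = 9/10*14/23 + 1/5*9/23 = 72/115
P(B|+,+) = (63/115)/(72/115) = 7/8

7/8


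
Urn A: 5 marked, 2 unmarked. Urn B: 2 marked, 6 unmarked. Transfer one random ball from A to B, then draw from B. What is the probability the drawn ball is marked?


P(transfer marked) = 5/7; P(transfer unmarked) = 2/7
If marked transferred: Urn II has 3 marked of 9, so P(marked|marked moved) = 1/3
If unmarked transferred: Urn II has 2 marked of 9, so P(marked|unmarked moved) = 2/9
By total probability: P(marked) = 5/7*1/3 + 2/7*2/9 = 19/63

19/63


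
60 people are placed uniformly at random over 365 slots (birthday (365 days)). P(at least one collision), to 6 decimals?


P(all different) = prod((365-i)/365 for i=0..59) = 0.005877
P(at least one match) = 1 - 0.005877 = 0.994123

0.994123


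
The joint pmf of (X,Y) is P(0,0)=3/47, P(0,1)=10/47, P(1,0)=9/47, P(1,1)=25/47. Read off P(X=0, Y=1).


Read from table: P(X=0, Y=1) = 10/47

10/47


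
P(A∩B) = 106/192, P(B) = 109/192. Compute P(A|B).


P(A|B) = P(A∩B)/P(B) = (106/192)/(109/192) = 106/109

106/109


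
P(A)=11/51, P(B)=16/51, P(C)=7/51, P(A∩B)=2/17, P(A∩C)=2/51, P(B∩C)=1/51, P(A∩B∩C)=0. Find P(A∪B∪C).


P(A∪B∪C) = P(A)+P(B)+P(C) - P(AB)-P(AC)-P(BC) + P(ABC)
= 11/51+16/51+7/51 - 2/17-2/51-1/51 + 0
= 25/51

25/51
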